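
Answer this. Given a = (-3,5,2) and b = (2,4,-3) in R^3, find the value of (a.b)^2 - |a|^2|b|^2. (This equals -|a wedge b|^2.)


a . b = (-3)*2 + 5*4 + 2*(-3)
= -6 + 20 + (-6) = 8
|a|^2 = (-3)^2 + 5^2 + 2^2 = 38
|b|^2 = 2^2 + 4^2 + (-3)^2 = 29
(a.b)^2 = 8^2 = 64
|a|^2 * |b|^2 = 38 * 29 = 1102
Result = 64 - 1102 = -1038


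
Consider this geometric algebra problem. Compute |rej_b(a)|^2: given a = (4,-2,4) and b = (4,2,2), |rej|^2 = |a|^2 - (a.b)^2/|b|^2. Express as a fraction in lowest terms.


|a|^2 = 4^2 + (-2)^2 + 4^2 = 36
|b|^2 = 4^2 + 2^2 + 2^2 = 24
a . b = 4*4 + (-2)*2 + 4*2 = 20
(a.b)^2 = 20^2 = 400
|rej|^2 = 36 - 400/24
= (864 - 400)/24
= 464/24
In lowest terms: 58/3


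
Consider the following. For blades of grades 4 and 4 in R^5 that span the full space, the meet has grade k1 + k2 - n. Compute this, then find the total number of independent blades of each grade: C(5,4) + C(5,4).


Meet grade = grade(A) + grade(B) - n
= 4 + 4 - 5 = 3
C(5,4) = 5
C(5,4) = 5
dim_A + dim_B = 5 + 5 = 10


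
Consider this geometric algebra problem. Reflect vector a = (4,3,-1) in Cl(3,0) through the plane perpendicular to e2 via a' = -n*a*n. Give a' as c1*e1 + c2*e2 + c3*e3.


Reflection formula: a' = -n*a*n, with n = e2 (unit vector, n^2 = 1).
For reflection through hyperplane perp to e2:
The component along e2 flips sign, others stay.
a = (4, 3, -1)
a' = (4, -3, -1)
a' = 4*e1 - 3*e2 - 1*e3


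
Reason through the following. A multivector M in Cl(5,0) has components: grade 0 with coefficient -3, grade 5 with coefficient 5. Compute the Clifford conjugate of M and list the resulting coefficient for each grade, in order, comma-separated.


Clifford conjugate sign for grade k: (-1)^(k(k+1)/2)
Grade 0: (-1)^(0*1/2) = (-1)^0 = 1, coeff -3 -> -3
Grade 5: (-1)^(5*6/2) = (-1)^15 = -1, coeff 5 -> -5
Conjugated coefficients: -3, -5


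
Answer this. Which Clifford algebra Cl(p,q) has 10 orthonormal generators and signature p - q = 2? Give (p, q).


We need p + q = 10 and p - q = 2.
Adding: 2p = 10 + 2 = 12, so p = 6.
Then q = 10 - 6 = 4.
(p, q) = (6, 4)


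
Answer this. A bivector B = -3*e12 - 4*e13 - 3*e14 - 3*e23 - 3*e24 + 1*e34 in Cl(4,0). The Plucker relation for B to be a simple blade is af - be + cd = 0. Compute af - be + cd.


Plucker relation: af - be + cd
a*f = (-3)*1 = -3
b*e = (-4)*(-3) = 12
c*d = (-3)*(-3) = 9
af - be + cd = -3 - 12 + 9
= -6


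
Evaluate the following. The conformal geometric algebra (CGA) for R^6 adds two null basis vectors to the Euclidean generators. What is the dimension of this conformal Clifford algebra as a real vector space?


The conformal model of R^6 uses Cl(7,1): the 6 Euclidean generators plus two extra orthogonal generators e+ (e+^2 = +1) and e- (e-^2 = -1), from which the null vectors e0, einf are built.
Number of generators m = 6 + 2 = 8.
dim Cl(p,q) = 2^m = 2^8 = 256


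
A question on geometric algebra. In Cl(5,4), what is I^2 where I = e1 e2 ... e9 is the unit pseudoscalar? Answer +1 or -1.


The pseudoscalar I = e1...e_n (product of all n generators) of Cl(p,q) satisfies I^2 = (-1)^(q + n(n-1)/2).
p = 5, q = 4, n = p + q = 9
n(n-1)/2 = 9 * 8 / 2 = 36
Exponent = q + n(n-1)/2 = 4 + 36 = 40
I^2 = (-1)^40 = +1


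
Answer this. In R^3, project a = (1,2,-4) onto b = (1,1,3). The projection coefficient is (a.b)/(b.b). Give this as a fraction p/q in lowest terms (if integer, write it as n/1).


Projection coefficient = (a . b) / (b . b)
a . b = 1*1 + 2*1 + (-4)*3
= 1 + 2 + (-12) = -9
b . b = 1^2 + 1^2 + 3^2
= 1 + 1 + 9 = 11
Coefficient = -9/11
In lowest terms: -9/11


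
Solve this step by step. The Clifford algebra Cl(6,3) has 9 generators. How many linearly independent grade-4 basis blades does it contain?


Number of grade-k basis blades in Cl(p,q) with n = p + q is C(n, k).
n = 6 + 3 = 9
C(9, 4) = 9! / (4! * 5!)
= 362880 / (24 * 120)
= 126


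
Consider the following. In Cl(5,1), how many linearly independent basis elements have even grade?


Even subalgebra dimension = 2^(n-1)
n = 5 + 1 = 6
2^(6 - 1) = 2^5 = 32
Verification: sum of C(6,k) for even k = 1 + 15 + 15 + 1 = 32
Result = 32


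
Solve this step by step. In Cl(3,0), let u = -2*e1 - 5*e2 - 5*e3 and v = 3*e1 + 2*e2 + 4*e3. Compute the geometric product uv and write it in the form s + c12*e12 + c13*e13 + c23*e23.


In Cl(3,0): e_i^2 = 1, e_ie_j = -e_je_i for i != j.
Scalar part = u . v = (-2)*3 + (-5)*2 + (-5)*4
= -6 + (-10) + (-20) = -36
e12 coeff = (-2)*2 - (-5)*3 = -4 - (-15) = 11
e13 coeff = (-2)*4 - (-5)*3 = -8 - (-15) = 7
e23 coeff = (-5)*4 - (-5)*2 = -20 - (-10) = -10
uv = -36 + 11*e12 + 7*e13 - 10*e23


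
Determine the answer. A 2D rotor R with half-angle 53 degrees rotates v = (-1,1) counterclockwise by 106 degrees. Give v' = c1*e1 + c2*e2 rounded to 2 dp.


Rotor R = cos(53deg) - sin(53deg)*e12
Rotation angle theta = 2 * 53 = 106 degrees
v' = R*v*~R rotates v by theta.
cos(106deg) = -0.2756, sin(106deg) = 0.9613
v'_1 = -1*cos(106deg) - 1*sin(106deg)
= -1*(-0.2756) - 1*0.9613
= -0.69
v'_2 = -1*sin(106deg) + 1*cos(106deg)
= -1*0.9613 + 1*(-0.2756)
= -1.24
v' = -0.69*e1 - 1.24*e2


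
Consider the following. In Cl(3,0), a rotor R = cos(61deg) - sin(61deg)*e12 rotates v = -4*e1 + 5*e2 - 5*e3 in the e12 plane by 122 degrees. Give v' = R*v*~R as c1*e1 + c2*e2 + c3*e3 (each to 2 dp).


Rotor R = cos(61deg) - sin(61deg)*e12
Rotation angle theta = 2 * 61 = 122 degrees in the e12 plane (e1 -> e2).
The component perpendicular to the plane (e3) is invariant: v'_3 = v3 = -5.00
cos(122deg) = -0.5299, sin(122deg) = 0.8480
v'_1 = v1*cos(theta) - v2*sin(theta) = -4*(-0.5299) - 5*0.8480 = -2.12
v'_2 = v1*sin(theta) + v2*cos(theta) = -4*0.8480 + 5*(-0.5299) = -6.04
v' = -2.12*e1 - 6.04*e2 - 5.00*e3


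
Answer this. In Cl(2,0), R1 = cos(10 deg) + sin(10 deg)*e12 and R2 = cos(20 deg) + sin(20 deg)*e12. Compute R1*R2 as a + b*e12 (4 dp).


Same-plane rotors commute and their half-angles add:
R1*R2 = cos(a1 + a2) + sin(a1 + a2)*e12.
a1 + a2 = 10 + 20 = 30 deg
cos(30 deg) = 0.8660
sin(30 deg) = 0.5000
R1*R2 = 0.8660 + 0.5000*e12


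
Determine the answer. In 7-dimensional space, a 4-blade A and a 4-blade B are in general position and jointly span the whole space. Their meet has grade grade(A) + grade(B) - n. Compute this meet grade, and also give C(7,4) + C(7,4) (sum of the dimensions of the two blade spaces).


Meet grade = grade(A) + grade(B) - n
= 4 + 4 - 7 = 1
C(7,4) = 35
C(7,4) = 35
dim_A + dim_B = 35 + 35 = 70


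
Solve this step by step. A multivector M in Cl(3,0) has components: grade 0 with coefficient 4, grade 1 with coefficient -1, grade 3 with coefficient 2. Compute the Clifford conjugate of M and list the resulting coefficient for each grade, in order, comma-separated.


Clifford conjugate sign for grade k: (-1)^(k(k+1)/2)
Grade 0: (-1)^(0*1/2) = (-1)^0 = 1, coeff 4 -> 4
Grade 1: (-1)^(1*2/2) = (-1)^1 = -1, coeff -1 -> 1
Grade 3: (-1)^(3*4/2) = (-1)^6 = 1, coeff 2 -> 2
Conjugated coefficients: 4, 1, 2


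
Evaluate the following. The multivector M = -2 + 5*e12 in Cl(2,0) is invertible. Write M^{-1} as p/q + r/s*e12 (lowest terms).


M = -2 + 5*e12, where e12^2 = -1.
Since M commutes with its reverse ~M = a - b*e12, M * ~M = a^2 - b^2*e12^2 = a^2 + b^2.
So M^{-1} = ~M / (a^2 + b^2) = (a - b*e12)/(a^2 + b^2).
a^2 + b^2 = 4 + 25 = 29
Scalar part = -2/29 = -2/29
Bivector coeff = -5/29 = -5/29
M^{-1} = -2/29 - 5/29*e12


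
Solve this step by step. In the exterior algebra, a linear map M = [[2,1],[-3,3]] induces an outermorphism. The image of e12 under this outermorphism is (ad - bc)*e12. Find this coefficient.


The outermorphism of a linear map f sends e1^e2 to f(e1)^f(e2).
f(e1) = 2*e1 - 3*e2
f(e2) = 1*e1 + 3*e2
f(e1) ^ f(e2) = (2*e1 - 3*e2) ^ (1*e1 + 3*e2)
= 2*3*e12 + (-3)*1*e21
= (6 - (-3))*e12
= 9*e12
Coefficient = 9


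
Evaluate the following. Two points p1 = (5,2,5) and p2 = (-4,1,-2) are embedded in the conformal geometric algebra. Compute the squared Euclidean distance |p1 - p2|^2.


p1 - p2 = (9, 1, 7)
|p1 - p2|^2 = 9^2 + 1^2 + 7^2
= 81 + 1 + 49
= 131


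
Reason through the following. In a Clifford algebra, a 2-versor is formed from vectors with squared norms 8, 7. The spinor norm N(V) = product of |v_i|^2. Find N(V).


Spinor norm N(V) = |v1|^2 * |v2|^2 * ... * |v2|^2
= 8 * 7
Running product: 8, 56
N(V) = 56


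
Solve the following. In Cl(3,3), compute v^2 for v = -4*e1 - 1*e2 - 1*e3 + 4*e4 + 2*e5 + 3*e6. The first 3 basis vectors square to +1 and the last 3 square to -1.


v^2 = sum of c_i^2 * e_i^2
Positive signature terms (e_i^2 = +1): (-4)^2 + (-1)^2 + (-1)^2 = 18
Negative signature terms (e_j^2 = -1): 4^2 + 2^2 + 3^2 = 29
v^2 = 18 - 29 = -11


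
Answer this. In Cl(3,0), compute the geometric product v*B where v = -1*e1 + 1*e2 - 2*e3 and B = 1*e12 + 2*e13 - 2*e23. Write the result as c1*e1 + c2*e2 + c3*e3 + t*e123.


vB has grade-1 (vector) and grade-3 (trivector) parts: vB = (v _| B) + (v ^ B).
Vector part <vB>_1:
  e1: -v2*b12 - v3*b13 = -(1)*(1) - (-2)*(2) = 3
  e2: v1*b12 - v3*b23 = (-1)*(1) - (-2)*(-2) = -5
  e3: v1*b13 + v2*b23 = (-1)*(2) + (1)*(-2) = -4
Trivector part <vB>_3:
  e123: v1*b23 - v2*b13 + v3*b12 = (-1)*(-2) - (1)*(2) + (-2)*(1) = -2
vB = 3*e1 - 5*e2 - 4*e3 - 2*e123


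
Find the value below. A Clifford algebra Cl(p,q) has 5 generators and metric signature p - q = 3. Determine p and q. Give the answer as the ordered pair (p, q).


We need p + q = 5 and p - q = 3.
Adding: 2p = 5 + 3 = 8, so p = 4.
Then q = 5 - 4 = 1.
(p, q) = (4, 1)


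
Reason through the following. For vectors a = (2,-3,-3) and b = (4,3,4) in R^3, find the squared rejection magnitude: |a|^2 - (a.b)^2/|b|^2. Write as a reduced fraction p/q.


|a|^2 = 2^2 + (-3)^2 + (-3)^2 = 22
|b|^2 = 4^2 + 3^2 + 4^2 = 41
a . b = 2*4 + (-3)*3 + (-3)*4 = -13
(a.b)^2 = (-13)^2 = 169
|rej|^2 = 22 - 169/41
= (902 - 169)/41
= 733/41
In lowest terms: 733/41


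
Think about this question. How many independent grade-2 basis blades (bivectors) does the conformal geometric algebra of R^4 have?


The conformal model of R^4 uses Cl(5,1) with m = 4 + 2 = 6 generators.
Number of grade-2 blades = C(m, 2) = C(6, 2)
= 6*5/2 = 15


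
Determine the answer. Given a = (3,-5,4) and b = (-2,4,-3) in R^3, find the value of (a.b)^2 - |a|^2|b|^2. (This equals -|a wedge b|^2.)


a . b = 3*(-2) + (-5)*4 + 4*(-3)
= -6 + (-20) + (-12) = -38
|a|^2 = 3^2 + (-5)^2 + 4^2 = 50
|b|^2 = (-2)^2 + 4^2 + (-3)^2 = 29
(a.b)^2 = (-38)^2 = 1444
|a|^2 * |b|^2 = 50 * 29 = 1450
Result = 1444 - 1450 = -6


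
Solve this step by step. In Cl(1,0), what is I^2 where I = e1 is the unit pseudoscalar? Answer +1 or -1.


The pseudoscalar I = e1...e_n (product of all n generators) of Cl(p,q) satisfies I^2 = (-1)^(q + n(n-1)/2).
p = 1, q = 0, n = p + q = 1
n(n-1)/2 = 1 * 0 / 2 = 0
Exponent = q + n(n-1)/2 = 0 + 0 = 0
I^2 = (-1)^0 = +1


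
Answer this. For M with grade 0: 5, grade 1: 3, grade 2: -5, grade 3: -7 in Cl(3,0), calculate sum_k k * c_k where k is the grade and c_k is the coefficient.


Grade-weighted sum = sum of grade_k * coefficient_k
0*5 = 0
1*3 = 3
2*(-5) = -10
3*(-7) = -21
Total = 0 + 3 + (-10) + (-21) = -28


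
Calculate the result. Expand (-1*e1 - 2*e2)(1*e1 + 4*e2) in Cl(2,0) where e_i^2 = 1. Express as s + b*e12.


Expand: (-1*e1 - 2*e2)(1*e1 + 4*e2)
= (-1)*1*e1e1 + (-1)*4*e1e2 + (-2)*1*e2e1 + (-2)*4*e2e2
Using e1^2 = e2^2 = 1, e2e1 = -e1e2:
Scalar part s = (-1)*1 + (-2)*4 = -1 + (-8) = -9
Bivector part b = (-1)*4 - (-2)*1 = -4 - (-2) = -2
uv = -9 - 2*e12


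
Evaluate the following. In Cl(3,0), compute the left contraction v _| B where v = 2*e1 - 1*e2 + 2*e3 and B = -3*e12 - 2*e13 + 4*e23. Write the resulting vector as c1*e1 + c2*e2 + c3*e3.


Left contraction v _| B = <vB>_1 (grade-1 part of the geometric product vB).
Using e1_|e12 = e2, e2_|e12 = -e1, e1_|e13 = e3, e3_|e13 = -e1, e2_|e23 = e3, e3_|e23 = -e2:
e1 coeff: -v2*b12 - v3*b13 = -(-1)*(-3) - (2)*(-2) = 1
e2 coeff: v1*b12 - v3*b23 = (2)*(-3) - (2)*(4) = -14
e3 coeff: v1*b13 + v2*b23 = (2)*(-2) + (-1)*(4) = -8
v _| B = 1*e1 - 14*e2 - 8*e3


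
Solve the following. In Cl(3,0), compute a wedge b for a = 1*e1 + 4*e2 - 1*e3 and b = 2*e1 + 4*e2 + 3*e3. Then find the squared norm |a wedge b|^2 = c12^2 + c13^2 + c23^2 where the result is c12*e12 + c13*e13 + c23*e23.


a wedge b = (a1*b2 - a2*b1)*e12 + (a1*b3 - a3*b1)*e13 + (a2*b3 - a3*b2)*e23
e12 coeff: 1*4 - 4*2 = 4 - 8 = -4
e13 coeff: 1*3 - (-1)*2 = 3 - (-2) = 5
e23 coeff: 4*3 - (-1)*4 = 12 - (-4) = 16
|a wedge b|^2 = (-4)^2 + 5^2 + 16^2
= 16 + 25 + 256
= 297


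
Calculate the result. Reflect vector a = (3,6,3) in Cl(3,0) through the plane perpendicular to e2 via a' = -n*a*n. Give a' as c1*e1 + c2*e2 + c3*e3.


Reflection formula: a' = -n*a*n, with n = e2 (unit vector, n^2 = 1).
For reflection through hyperplane perp to e2:
The component along e2 flips sign, others stay.
a = (3, 6, 3)
a' = (3, -6, 3)
a' = 3*e1 - 6*e2 + 3*e3


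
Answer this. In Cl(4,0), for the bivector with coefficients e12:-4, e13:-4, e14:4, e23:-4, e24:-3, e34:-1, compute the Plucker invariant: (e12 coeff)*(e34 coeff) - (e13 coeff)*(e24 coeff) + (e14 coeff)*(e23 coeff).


Plucker relation: af - be + cd
a*f = (-4)*(-1) = 4
b*e = (-4)*(-3) = 12
c*d = 4*(-4) = -16
af - be + cd = 4 - 12 + (-16)
= -24


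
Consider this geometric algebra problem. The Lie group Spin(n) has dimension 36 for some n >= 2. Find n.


dim Spin(n) = dim so(n) = n(n-1)/2.
Solve n(n-1)/2 = 36, i.e. n^2 - n - 72 = 0.
Discriminant = 1 + 8*36 = 289
n = (1 + sqrt(289))/2 = (1 + 17)/2 = 9


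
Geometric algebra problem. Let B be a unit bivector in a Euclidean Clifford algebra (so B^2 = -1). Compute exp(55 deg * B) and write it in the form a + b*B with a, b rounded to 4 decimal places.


For a unit bivector B with B^2 = -1, the exponential series gives
e^(theta*B) = cos(theta) + sin(theta)*B (the GA analogue of Euler's formula).
theta = 55 degrees = 0.959931 rad
cos(55 deg) = 0.5736
sin(55 deg) = 0.8192
exp(theta*B) = 0.5736 + 0.8192*B


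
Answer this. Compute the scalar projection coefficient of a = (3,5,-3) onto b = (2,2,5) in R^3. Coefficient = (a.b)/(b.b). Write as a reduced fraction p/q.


Projection coefficient = (a . b) / (b . b)
a . b = 3*2 + 5*2 + (-3)*5
= 6 + 10 + (-15) = 1
b . b = 2^2 + 2^2 + 5^2
= 4 + 4 + 25 = 33
Coefficient = 1/33
In lowest terms: 1/33


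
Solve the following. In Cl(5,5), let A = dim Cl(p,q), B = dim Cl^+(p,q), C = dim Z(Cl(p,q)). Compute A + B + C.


n = 5 + 5 = 10
Total dim = 2^10 = 1024
Even subalgebra dim = 2^9 = 512
n is even, so center dim = 1
Sum = 1024 + 512 + 1 = 1537


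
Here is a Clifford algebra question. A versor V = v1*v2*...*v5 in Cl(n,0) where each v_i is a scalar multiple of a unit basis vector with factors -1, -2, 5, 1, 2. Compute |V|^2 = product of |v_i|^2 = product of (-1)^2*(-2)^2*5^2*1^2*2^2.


Each vector v_i has |v_i|^2 = s_i^2
Squared scales: (-1)^2 = 1, (-2)^2 = 4, 5^2 = 25, 1^2 = 1, 2^2 = 4
|V|^2 = 1 * 4 * 25 * 1 * 4
= 400


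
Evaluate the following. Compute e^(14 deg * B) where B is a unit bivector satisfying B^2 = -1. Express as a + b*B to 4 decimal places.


For a unit bivector B with B^2 = -1, the exponential series gives
e^(theta*B) = cos(theta) + sin(theta)*B (the GA analogue of Euler's formula).
theta = 14 degrees = 0.244346 rad
cos(14 deg) = 0.9703
sin(14 deg) = 0.2419
exp(theta*B) = 0.9703 + 0.2419*B


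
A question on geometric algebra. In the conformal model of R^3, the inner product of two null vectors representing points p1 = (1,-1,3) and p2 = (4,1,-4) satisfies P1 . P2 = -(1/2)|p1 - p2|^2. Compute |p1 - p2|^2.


p1 - p2 = (-3, -2, 7)
|p1 - p2|^2 = (-3)^2 + (-2)^2 + 7^2
= 9 + 4 + 49
= 62


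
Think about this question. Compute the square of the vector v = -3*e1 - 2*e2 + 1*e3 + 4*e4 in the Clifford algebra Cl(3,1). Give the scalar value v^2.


v^2 = sum of c_i^2 * e_i^2
Positive signature terms (e_i^2 = +1): (-3)^2 + (-2)^2 + 1^2 = 14
Negative signature terms (e_j^2 = -1): 4^2 = 16
v^2 = 14 - 16 = -2


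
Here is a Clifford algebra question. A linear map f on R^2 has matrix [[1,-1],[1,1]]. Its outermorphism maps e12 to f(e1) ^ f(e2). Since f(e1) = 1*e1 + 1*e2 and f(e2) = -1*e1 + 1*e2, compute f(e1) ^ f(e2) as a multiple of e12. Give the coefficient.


The outermorphism of a linear map f sends e1^e2 to f(e1)^f(e2).
f(e1) = 1*e1 + 1*e2
f(e2) = -1*e1 + 1*e2
f(e1) ^ f(e2) = (1*e1 + 1*e2) ^ (-1*e1 + 1*e2)
= 1*1*e12 + 1*(-1)*e21
= (1 - (-1))*e12
= 2*e12
Coefficient = 2


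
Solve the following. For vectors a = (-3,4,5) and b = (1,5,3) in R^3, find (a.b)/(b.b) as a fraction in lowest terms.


Projection coefficient = (a . b) / (b . b)
a . b = (-3)*1 + 4*5 + 5*3
= -3 + 20 + 15 = 32
b . b = 1^2 + 5^2 + 3^2
= 1 + 25 + 9 = 35
Coefficient = 32/35
In lowest terms: 32/35


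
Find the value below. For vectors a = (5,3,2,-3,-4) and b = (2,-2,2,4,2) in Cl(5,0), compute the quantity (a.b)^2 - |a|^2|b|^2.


a . b = 5*2 + 3*(-2) + 2*2 + (-3)*4 + (-4)*2
= 10 + (-6) + 4 + (-12) + (-8) = -12
|a|^2 = 5^2 + 3^2 + 2^2 + (-3)^2 + (-4)^2 = 63
|b|^2 = 2^2 + (-2)^2 + 2^2 + 4^2 + 2^2 = 32
(a.b)^2 = (-12)^2 = 144
|a|^2 * |b|^2 = 63 * 32 = 2016
Result = 144 - 2016 = -1872


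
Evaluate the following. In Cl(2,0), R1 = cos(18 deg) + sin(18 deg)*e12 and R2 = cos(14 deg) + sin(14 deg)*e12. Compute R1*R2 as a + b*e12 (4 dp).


Same-plane rotors commute and their half-angles add:
R1*R2 = cos(a1 + a2) + sin(a1 + a2)*e12.
a1 + a2 = 18 + 14 = 32 deg
cos(32 deg) = 0.8480
sin(32 deg) = 0.5299
R1*R2 = 0.8480 + 0.5299*e12


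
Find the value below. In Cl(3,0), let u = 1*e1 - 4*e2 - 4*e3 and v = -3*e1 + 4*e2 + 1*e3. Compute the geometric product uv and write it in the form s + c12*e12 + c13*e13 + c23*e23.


In Cl(3,0): e_i^2 = 1, e_ie_j = -e_je_i for i != j.
Scalar part = u . v = 1*(-3) + (-4)*4 + (-4)*1
= -3 + (-16) + (-4) = -23
e12 coeff = 1*4 - (-4)*(-3) = 4 - 12 = -8
e13 coeff = 1*1 - (-4)*(-3) = 1 - 12 = -11
e23 coeff = (-4)*1 - (-4)*4 = -4 - (-16) = 12
uv = -23 - 8*e12 - 11*e13 + 12*e23


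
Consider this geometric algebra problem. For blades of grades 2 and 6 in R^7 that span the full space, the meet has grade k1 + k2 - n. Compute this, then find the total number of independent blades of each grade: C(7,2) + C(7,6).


Meet grade = grade(A) + grade(B) - n
= 2 + 6 - 7 = 1
C(7,2) = 21
C(7,6) = 7
dim_A + dim_B = 21 + 7 = 28


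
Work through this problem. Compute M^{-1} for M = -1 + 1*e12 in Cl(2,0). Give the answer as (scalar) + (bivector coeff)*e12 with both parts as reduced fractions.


M = -1 + 1*e12, where e12^2 = -1.
Since M commutes with its reverse ~M = a - b*e12, M * ~M = a^2 - b^2*e12^2 = a^2 + b^2.
So M^{-1} = ~M / (a^2 + b^2) = (a - b*e12)/(a^2 + b^2).
a^2 + b^2 = 1 + 1 = 2
Scalar part = -1/2 = -1/2
Bivector coeff = -1/2 = -1/2
M^{-1} = -1/2 - 1/2*e12


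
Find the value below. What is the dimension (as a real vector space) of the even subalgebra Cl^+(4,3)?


Even subalgebra dimension = 2^(n-1)
n = 4 + 3 = 7
2^(7 - 1) = 2^6 = 64
Verification: sum of C(7,k) for even k = 1 + 21 + 35 + 7 = 64
Result = 64


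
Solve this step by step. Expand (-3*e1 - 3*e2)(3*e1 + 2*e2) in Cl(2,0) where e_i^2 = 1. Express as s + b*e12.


Expand: (-3*e1 - 3*e2)(3*e1 + 2*e2)
= (-3)*3*e1e1 + (-3)*2*e1e2 + (-3)*3*e2e1 + (-3)*2*e2e2
Using e1^2 = e2^2 = 1, e2e1 = -e1e2:
Scalar part s = (-3)*3 + (-3)*2 = -9 + (-6) = -15
Bivector part b = (-3)*2 - (-3)*3 = -6 - (-9) = 3
uv = -15 + 3*e12


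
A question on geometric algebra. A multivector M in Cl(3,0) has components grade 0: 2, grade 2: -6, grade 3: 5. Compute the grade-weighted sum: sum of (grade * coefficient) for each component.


Grade-weighted sum = sum of grade_k * coefficient_k
0*2 = 0
2*(-6) = -12
3*5 = 15
Total = 0 + (-12) + 15 = 3


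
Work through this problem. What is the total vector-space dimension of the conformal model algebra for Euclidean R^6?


The conformal model of R^6 uses Cl(7,1): the 6 Euclidean generators plus two extra orthogonal generators e+ (e+^2 = +1) and e- (e-^2 = -1), from which the null vectors e0, einf are built.
Number of generators m = 6 + 2 = 8.
dim Cl(p,q) = 2^m = 2^8 = 256


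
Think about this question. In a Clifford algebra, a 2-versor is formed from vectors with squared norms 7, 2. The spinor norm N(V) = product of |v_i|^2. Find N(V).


Spinor norm N(V) = |v1|^2 * |v2|^2 * ... * |v2|^2
= 7 * 2
Running product: 7, 14
N(V) = 14


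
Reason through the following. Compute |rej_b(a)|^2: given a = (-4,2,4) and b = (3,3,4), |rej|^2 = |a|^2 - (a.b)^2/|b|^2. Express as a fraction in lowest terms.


|a|^2 = (-4)^2 + 2^2 + 4^2 = 36
|b|^2 = 3^2 + 3^2 + 4^2 = 34
a . b = (-4)*3 + 2*3 + 4*4 = 10
(a.b)^2 = 10^2 = 100
|rej|^2 = 36 - 100/34
= (1224 - 100)/34
= 1124/34
In lowest terms: 562/17


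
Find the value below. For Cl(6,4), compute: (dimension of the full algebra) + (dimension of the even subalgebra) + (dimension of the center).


n = 6 + 4 = 10
Total dim = 2^10 = 1024
Even subalgebra dim = 2^9 = 512
n is even, so center dim = 1
Sum = 1024 + 512 + 1 = 1537


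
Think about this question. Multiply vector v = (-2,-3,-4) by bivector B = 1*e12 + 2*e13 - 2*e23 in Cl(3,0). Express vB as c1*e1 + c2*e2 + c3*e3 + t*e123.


vB has grade-1 (vector) and grade-3 (trivector) parts: vB = (v _| B) + (v ^ B).
Vector part <vB>_1:
  e1: -v2*b12 - v3*b13 = -(-3)*(1) - (-4)*(2) = 11
  e2: v1*b12 - v3*b23 = (-2)*(1) - (-4)*(-2) = -10
  e3: v1*b13 + v2*b23 = (-2)*(2) + (-3)*(-2) = 2
Trivector part <vB>_3:
  e123: v1*b23 - v2*b13 + v3*b12 = (-2)*(-2) - (-3)*(2) + (-4)*(1) = 6
vB = 11*e1 - 10*e2 + 2*e3 + 6*e123


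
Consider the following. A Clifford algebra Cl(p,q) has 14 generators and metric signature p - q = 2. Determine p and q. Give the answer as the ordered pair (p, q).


We need p + q = 14 and p - q = 2.
Adding: 2p = 14 + 2 = 16, so p = 8.
Then q = 14 - 8 = 6.
(p, q) = (8, 6)


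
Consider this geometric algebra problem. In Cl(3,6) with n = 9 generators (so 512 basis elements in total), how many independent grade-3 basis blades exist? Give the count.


Number of grade-k basis blades in Cl(p,q) with n = p + q is C(n, k).
n = 3 + 6 = 9
C(9, 3) = 9! / (3! * 6!)
= 362880 / (6 * 720)
= 84


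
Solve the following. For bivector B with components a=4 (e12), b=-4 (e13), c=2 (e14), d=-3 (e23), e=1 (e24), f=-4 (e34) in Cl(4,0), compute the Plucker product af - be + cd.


Plucker relation: af - be + cd
a*f = 4*(-4) = -16
b*e = (-4)*1 = -4
c*d = 2*(-3) = -6
af - be + cd = -16 - (-4) + (-6)
= -18


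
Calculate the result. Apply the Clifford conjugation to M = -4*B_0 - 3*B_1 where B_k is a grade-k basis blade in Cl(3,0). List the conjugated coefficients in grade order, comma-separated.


Clifford conjugate sign for grade k: (-1)^(k(k+1)/2)
Grade 0: (-1)^(0*1/2) = (-1)^0 = 1, coeff -4 -> -4
Grade 1: (-1)^(1*2/2) = (-1)^1 = -1, coeff -3 -> 3
Conjugated coefficients: -4, 3


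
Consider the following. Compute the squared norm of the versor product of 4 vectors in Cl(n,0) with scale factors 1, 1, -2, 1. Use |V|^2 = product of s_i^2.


Each vector v_i has |v_i|^2 = s_i^2
Squared scales: 1^2 = 1, 1^2 = 1, (-2)^2 = 4, 1^2 = 1
|V|^2 = 1 * 1 * 4 * 1
= 4


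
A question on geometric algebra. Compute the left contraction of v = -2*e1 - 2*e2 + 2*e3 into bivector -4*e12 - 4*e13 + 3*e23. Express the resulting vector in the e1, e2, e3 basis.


Left contraction v _| B = <vB>_1 (grade-1 part of the geometric product vB).
Using e1_|e12 = e2, e2_|e12 = -e1, e1_|e13 = e3, e3_|e13 = -e1, e2_|e23 = e3, e3_|e23 = -e2:
e1 coeff: -v2*b12 - v3*b13 = -(-2)*(-4) - (2)*(-4) = 0
e2 coeff: v1*b12 - v3*b23 = (-2)*(-4) - (2)*(3) = 2
e3 coeff: v1*b13 + v2*b23 = (-2)*(-4) + (-2)*(3) = 2
v _| B = 0*e1 + 2*e2 + 2*e3


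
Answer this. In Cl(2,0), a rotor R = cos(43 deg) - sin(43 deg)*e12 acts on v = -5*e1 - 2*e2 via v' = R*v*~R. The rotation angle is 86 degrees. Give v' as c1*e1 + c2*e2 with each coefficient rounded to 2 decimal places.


Rotor R = cos(43deg) - sin(43deg)*e12
Rotation angle theta = 2 * 43 = 86 degrees
v' = R*v*~R rotates v by theta.
cos(86deg) = 0.0698, sin(86deg) = 0.9976
v'_1 = -5*cos(86deg) - (-2)*sin(86deg)
= -5*0.0698 - (-2)*0.9976
= 1.65
v'_2 = -5*sin(86deg) + (-2)*cos(86deg)
= -5*0.9976 + (-2)*0.0698
= -5.13
v' = 1.65*e1 - 5.13*e2


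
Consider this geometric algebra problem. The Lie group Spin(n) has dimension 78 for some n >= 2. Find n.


dim Spin(n) = dim so(n) = n(n-1)/2.
Solve n(n-1)/2 = 78, i.e. n^2 - n - 156 = 0.
Discriminant = 1 + 8*78 = 625
n = (1 + sqrt(625))/2 = (1 + 25)/2 = 13


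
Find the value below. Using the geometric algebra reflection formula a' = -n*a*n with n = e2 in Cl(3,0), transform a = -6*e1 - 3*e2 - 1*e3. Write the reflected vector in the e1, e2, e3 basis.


Reflection formula: a' = -n*a*n, with n = e2 (unit vector, n^2 = 1).
For reflection through hyperplane perp to e2:
The component along e2 flips sign, others stay.
a = (-6, -3, -1)
a' = (-6, 3, -1)
a' = -6*e1 + 3*e2 - 1*e3


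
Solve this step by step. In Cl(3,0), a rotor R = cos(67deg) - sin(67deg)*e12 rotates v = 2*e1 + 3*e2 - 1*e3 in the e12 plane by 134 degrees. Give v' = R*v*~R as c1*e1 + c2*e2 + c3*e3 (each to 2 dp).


Rotor R = cos(67deg) - sin(67deg)*e12
Rotation angle theta = 2 * 67 = 134 degrees in the e12 plane (e1 -> e2).
The component perpendicular to the plane (e3) is invariant: v'_3 = v3 = -1.00
cos(134deg) = -0.6947, sin(134deg) = 0.7193
v'_1 = v1*cos(theta) - v2*sin(theta) = 2*(-0.6947) - 3*0.7193 = -3.55
v'_2 = v1*sin(theta) + v2*cos(theta) = 2*0.7193 + 3*(-0.6947) = -0.65
v' = -3.55*e1 - 0.65*e2 - 1.00*e3


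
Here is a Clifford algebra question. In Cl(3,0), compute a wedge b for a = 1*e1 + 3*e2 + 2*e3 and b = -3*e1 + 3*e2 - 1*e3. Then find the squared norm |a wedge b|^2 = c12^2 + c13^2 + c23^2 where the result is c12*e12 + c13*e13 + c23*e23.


a wedge b = (a1*b2 - a2*b1)*e12 + (a1*b3 - a3*b1)*e13 + (a2*b3 - a3*b2)*e23
e12 coeff: 1*3 - 3*(-3) = 3 - (-9) = 12
e13 coeff: 1*(-1) - 2*(-3) = -1 - (-6) = 5
e23 coeff: 3*(-1) - 2*3 = -3 - 6 = -9
|a wedge b|^2 = 12^2 + 5^2 + (-9)^2
= 144 + 25 + 81
= 250


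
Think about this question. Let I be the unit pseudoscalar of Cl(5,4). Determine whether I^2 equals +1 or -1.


The pseudoscalar I = e1...e_n (product of all n generators) of Cl(p,q) satisfies I^2 = (-1)^(q + n(n-1)/2).
p = 5, q = 4, n = p + q = 9
n(n-1)/2 = 9 * 8 / 2 = 36
Exponent = q + n(n-1)/2 = 4 + 36 = 40
I^2 = (-1)^40 = +1


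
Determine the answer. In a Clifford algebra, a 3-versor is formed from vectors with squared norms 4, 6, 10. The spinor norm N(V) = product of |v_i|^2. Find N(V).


Spinor norm N(V) = |v1|^2 * |v2|^2 * ... * |v3|^2
= 4 * 6 * 10
Running product: 4, 24, 240
N(V) = 240


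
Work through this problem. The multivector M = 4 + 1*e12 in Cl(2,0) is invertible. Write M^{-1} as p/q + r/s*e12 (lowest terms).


M = 4 + 1*e12, where e12^2 = -1.
Since M commutes with its reverse ~M = a - b*e12, M * ~M = a^2 - b^2*e12^2 = a^2 + b^2.
So M^{-1} = ~M / (a^2 + b^2) = (a - b*e12)/(a^2 + b^2).
a^2 + b^2 = 16 + 1 = 17
Scalar part = 4/17 = 4/17
Bivector coeff = -1/17 = -1/17
M^{-1} = 4/17 - 1/17*e12


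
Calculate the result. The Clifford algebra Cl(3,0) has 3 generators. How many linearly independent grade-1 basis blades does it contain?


Number of grade-k basis blades in Cl(p,q) with n = p + q is C(n, k).
n = 3 + 0 = 3
C(3, 1) = 3! / (1! * 2!)
= 6 / (1 * 2)
= 3


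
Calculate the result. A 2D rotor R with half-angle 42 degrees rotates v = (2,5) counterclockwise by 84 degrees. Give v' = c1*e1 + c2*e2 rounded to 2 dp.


Rotor R = cos(42deg) - sin(42deg)*e12
Rotation angle theta = 2 * 42 = 84 degrees
v' = R*v*~R rotates v by theta.
cos(84deg) = 0.1045, sin(84deg) = 0.9945
v'_1 = 2*cos(84deg) - 5*sin(84deg)
= 2*0.1045 - 5*0.9945
= -4.76
v'_2 = 2*sin(84deg) + 5*cos(84deg)
= 2*0.9945 + 5*0.1045
= 2.51
v' = -4.76*e1 + 2.51*e2


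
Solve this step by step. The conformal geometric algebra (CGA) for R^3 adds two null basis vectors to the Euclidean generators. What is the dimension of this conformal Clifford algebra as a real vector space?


The conformal model of R^3 uses Cl(4,1): the 3 Euclidean generators plus two extra orthogonal generators e+ (e+^2 = +1) and e- (e-^2 = -1), from which the null vectors e0, einf are built.
Number of generators m = 3 + 2 = 5.
dim Cl(p,q) = 2^m = 2^5 = 32


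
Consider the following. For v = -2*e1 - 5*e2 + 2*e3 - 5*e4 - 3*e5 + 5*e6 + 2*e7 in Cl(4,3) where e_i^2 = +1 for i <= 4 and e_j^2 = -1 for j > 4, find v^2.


v^2 = sum of c_i^2 * e_i^2
Positive signature terms (e_i^2 = +1): (-2)^2 + (-5)^2 + 2^2 + (-5)^2 = 58
Negative signature terms (e_j^2 = -1): (-3)^2 + 5^2 + 2^2 = 38
v^2 = 58 - 38 = 20


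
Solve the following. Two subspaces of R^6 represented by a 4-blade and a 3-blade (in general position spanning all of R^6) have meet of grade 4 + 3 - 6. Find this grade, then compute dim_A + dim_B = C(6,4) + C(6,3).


Meet grade = grade(A) + grade(B) - n
= 4 + 3 - 6 = 1
C(6,4) = 15
C(6,3) = 20
dim_A + dim_B = 15 + 20 = 35


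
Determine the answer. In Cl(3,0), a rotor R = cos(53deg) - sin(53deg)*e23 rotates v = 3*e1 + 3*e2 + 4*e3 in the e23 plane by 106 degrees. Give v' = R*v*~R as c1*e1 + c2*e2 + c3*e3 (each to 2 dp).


Rotor R = cos(53deg) - sin(53deg)*e23
Rotation angle theta = 2 * 53 = 106 degrees in the e23 plane (e2 -> e3).
The component perpendicular to the plane (e1) is invariant: v'_1 = v1 = 3.00
cos(106deg) = -0.2756, sin(106deg) = 0.9613
v'_2 = v2*cos(theta) - v3*sin(theta) = 3*(-0.2756) - 4*0.9613 = -4.67
v'_3 = v2*sin(theta) + v3*cos(theta) = 3*0.9613 + 4*(-0.2756) = 1.78
v' = 3.00*e1 - 4.67*e2 + 1.78*e3


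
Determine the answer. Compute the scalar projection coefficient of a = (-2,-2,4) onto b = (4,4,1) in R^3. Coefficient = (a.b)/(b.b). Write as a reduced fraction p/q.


Projection coefficient = (a . b) / (b . b)
a . b = (-2)*4 + (-2)*4 + 4*1
= -8 + (-8) + 4 = -12
b . b = 4^2 + 4^2 + 1^2
= 16 + 16 + 1 = 33
Coefficient = -12/33
In lowest terms: -4/11


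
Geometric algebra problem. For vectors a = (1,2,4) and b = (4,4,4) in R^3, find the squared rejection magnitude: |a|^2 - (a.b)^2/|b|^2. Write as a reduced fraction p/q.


|a|^2 = 1^2 + 2^2 + 4^2 = 21
|b|^2 = 4^2 + 4^2 + 4^2 = 48
a . b = 1*4 + 2*4 + 4*4 = 28
(a.b)^2 = 28^2 = 784
|rej|^2 = 21 - 784/48
= (1008 - 784)/48
= 224/48
In lowest terms: 14/3


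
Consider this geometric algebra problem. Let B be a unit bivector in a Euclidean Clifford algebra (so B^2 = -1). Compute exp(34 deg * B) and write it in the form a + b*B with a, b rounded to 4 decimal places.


For a unit bivector B with B^2 = -1, the exponential series gives
e^(theta*B) = cos(theta) + sin(theta)*B (the GA analogue of Euler's formula).
theta = 34 degrees = 0.593412 rad
cos(34 deg) = 0.8290
sin(34 deg) = 0.5592
exp(theta*B) = 0.8290 + 0.5592*B


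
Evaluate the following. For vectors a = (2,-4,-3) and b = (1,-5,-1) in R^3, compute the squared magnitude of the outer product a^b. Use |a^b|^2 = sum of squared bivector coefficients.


a wedge b = (a1*b2 - a2*b1)*e12 + (a1*b3 - a3*b1)*e13 + (a2*b3 - a3*b2)*e23
e12 coeff: 2*(-5) - (-4)*1 = -10 - (-4) = -6
e13 coeff: 2*(-1) - (-3)*1 = -2 - (-3) = 1
e23 coeff: (-4)*(-1) - (-3)*(-5) = 4 - 15 = -11
|a wedge b|^2 = (-6)^2 + 1^2 + (-11)^2
= 36 + 1 + 121
= 158


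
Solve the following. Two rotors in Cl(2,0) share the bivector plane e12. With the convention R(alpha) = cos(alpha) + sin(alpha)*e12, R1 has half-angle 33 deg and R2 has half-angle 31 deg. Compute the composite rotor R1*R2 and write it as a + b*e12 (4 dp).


Same-plane rotors commute and their half-angles add:
R1*R2 = cos(a1 + a2) + sin(a1 + a2)*e12.
a1 + a2 = 33 + 31 = 64 deg
cos(64 deg) = 0.4384
sin(64 deg) = 0.8988
R1*R2 = 0.4384 + 0.8988*e12


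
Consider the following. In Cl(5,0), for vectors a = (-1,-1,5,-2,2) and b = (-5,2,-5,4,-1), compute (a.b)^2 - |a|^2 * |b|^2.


a . b = (-1)*(-5) + (-1)*2 + 5*(-5) + (-2)*4 + 2*(-1)
= 5 + (-2) + (-25) + (-8) + (-2) = -32
|a|^2 = (-1)^2 + (-1)^2 + 5^2 + (-2)^2 + 2^2 = 35
|b|^2 = (-5)^2 + 2^2 + (-5)^2 + 4^2 + (-1)^2 = 71
(a.b)^2 = (-32)^2 = 1024
|a|^2 * |b|^2 = 35 * 71 = 2485
Result = 1024 - 2485 = -1461


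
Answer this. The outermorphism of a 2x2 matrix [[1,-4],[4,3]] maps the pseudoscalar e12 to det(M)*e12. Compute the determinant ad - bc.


The outermorphism of a linear map f sends e1^e2 to f(e1)^f(e2).
f(e1) = 1*e1 + 4*e2
f(e2) = -4*e1 + 3*e2
f(e1) ^ f(e2) = (1*e1 + 4*e2) ^ (-4*e1 + 3*e2)
= 1*3*e12 + 4*(-4)*e21
= (3 - (-16))*e12
= 19*e12
Coefficient = 19


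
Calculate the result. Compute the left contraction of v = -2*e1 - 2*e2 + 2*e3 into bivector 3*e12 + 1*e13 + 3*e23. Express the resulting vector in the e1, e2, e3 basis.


Left contraction v _| B = <vB>_1 (grade-1 part of the geometric product vB).
Using e1_|e12 = e2, e2_|e12 = -e1, e1_|e13 = e3, e3_|e13 = -e1, e2_|e23 = e3, e3_|e23 = -e2:
e1 coeff: -v2*b12 - v3*b13 = -(-2)*(3) - (2)*(1) = 4
e2 coeff: v1*b12 - v3*b23 = (-2)*(3) - (2)*(3) = -12
e3 coeff: v1*b13 + v2*b23 = (-2)*(1) + (-2)*(3) = -8
v _| B = 4*e1 - 12*e2 - 8*e3


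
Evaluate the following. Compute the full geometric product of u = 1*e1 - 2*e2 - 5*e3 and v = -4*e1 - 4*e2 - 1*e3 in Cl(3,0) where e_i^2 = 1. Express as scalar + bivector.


In Cl(3,0): e_i^2 = 1, e_ie_j = -e_je_i for i != j.
Scalar part = u . v = 1*(-4) + (-2)*(-4) + (-5)*(-1)
= -4 + 8 + 5 = 9
e12 coeff = 1*(-4) - (-2)*(-4) = -4 - 8 = -12
e13 coeff = 1*(-1) - (-5)*(-4) = -1 - 20 = -21
e23 coeff = (-2)*(-1) - (-5)*(-4) = 2 - 20 = -18
uv = 9 - 12*e12 - 21*e13 - 18*e23


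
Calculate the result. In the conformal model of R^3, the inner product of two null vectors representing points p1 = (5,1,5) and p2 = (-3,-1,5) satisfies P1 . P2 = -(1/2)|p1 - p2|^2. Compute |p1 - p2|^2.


p1 - p2 = (8, 2, 0)
|p1 - p2|^2 = 8^2 + 2^2 + 0^2
= 64 + 4 + 0
= 68


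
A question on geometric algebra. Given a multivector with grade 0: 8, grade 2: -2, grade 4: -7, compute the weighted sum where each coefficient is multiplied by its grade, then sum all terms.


Grade-weighted sum = sum of grade_k * coefficient_k
0*8 = 0
2*(-2) = -4
4*(-7) = -28
Total = 0 + (-4) + (-28) = -32


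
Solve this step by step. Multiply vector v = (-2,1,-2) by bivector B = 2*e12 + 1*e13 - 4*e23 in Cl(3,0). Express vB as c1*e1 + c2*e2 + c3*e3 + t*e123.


vB has grade-1 (vector) and grade-3 (trivector) parts: vB = (v _| B) + (v ^ B).
Vector part <vB>_1:
  e1: -v2*b12 - v3*b13 = -(1)*(2) - (-2)*(1) = 0
  e2: v1*b12 - v3*b23 = (-2)*(2) - (-2)*(-4) = -12
  e3: v1*b13 + v2*b23 = (-2)*(1) + (1)*(-4) = -6
Trivector part <vB>_3:
  e123: v1*b23 - v2*b13 + v3*b12 = (-2)*(-4) - (1)*(1) + (-2)*(2) = 3
vB = 0*e1 - 12*e2 - 6*e3 + 3*e123


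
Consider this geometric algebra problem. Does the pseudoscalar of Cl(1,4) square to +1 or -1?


The pseudoscalar I = e1...e_n (product of all n generators) of Cl(p,q) satisfies I^2 = (-1)^(q + n(n-1)/2).
p = 1, q = 4, n = p + q = 5
n(n-1)/2 = 5 * 4 / 2 = 10
Exponent = q + n(n-1)/2 = 4 + 10 = 14
I^2 = (-1)^14 = +1


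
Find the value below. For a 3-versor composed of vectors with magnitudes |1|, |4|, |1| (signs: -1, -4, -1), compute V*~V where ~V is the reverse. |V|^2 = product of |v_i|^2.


Each vector v_i has |v_i|^2 = s_i^2
Squared scales: (-1)^2 = 1, (-4)^2 = 16, (-1)^2 = 1
|V|^2 = 1 * 16 * 1
= 16


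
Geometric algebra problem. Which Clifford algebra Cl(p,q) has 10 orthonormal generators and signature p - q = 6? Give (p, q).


We need p + q = 10 and p - q = 6.
Adding: 2p = 10 + 6 = 16, so p = 8.
Then q = 10 - 8 = 2.
(p, q) = (8, 2)


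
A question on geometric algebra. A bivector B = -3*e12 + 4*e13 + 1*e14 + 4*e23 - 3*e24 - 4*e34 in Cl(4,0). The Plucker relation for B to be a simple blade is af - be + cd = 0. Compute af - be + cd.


Plucker relation: af - be + cd
a*f = (-3)*(-4) = 12
b*e = 4*(-3) = -12
c*d = 1*4 = 4
af - be + cd = 12 - (-12) + 4
= 28


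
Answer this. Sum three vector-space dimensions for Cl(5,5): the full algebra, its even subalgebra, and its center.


n = 5 + 5 = 10
Total dim = 2^10 = 1024
Even subalgebra dim = 2^9 = 512
n is even, so center dim = 1
Sum = 1024 + 512 + 1 = 1537


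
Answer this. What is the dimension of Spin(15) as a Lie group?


Spin(n) double-covers SO(n); both have Lie algebra so(n) of dimension n(n-1)/2.
n = 15
n(n-1) = 15 * 14 = 210
dim Spin(15) = 210/2 = 105


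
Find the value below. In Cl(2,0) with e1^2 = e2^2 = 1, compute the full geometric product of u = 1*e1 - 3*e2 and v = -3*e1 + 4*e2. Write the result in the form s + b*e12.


Expand: (1*e1 - 3*e2)(-3*e1 + 4*e2)
= 1*(-3)*e1e1 + 1*4*e1e2 + (-3)*(-3)*e2e1 + (-3)*4*e2e2
Using e1^2 = e2^2 = 1, e2e1 = -e1e2:
Scalar part s = 1*(-3) + (-3)*4 = -3 + (-12) = -15
Bivector part b = 1*4 - (-3)*(-3) = 4 - 9 = -5
uv = -15 - 5*e12


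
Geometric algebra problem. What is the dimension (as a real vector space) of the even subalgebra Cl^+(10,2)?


Even subalgebra dimension = 2^(n-1)
n = 10 + 2 = 12
2^(12 - 1) = 2^11 = 2048
Verification: sum of C(12,k) for even k = 1 + 66 + 495 + 924 + 495 + 66 + 1 = 2048
Result = 2048


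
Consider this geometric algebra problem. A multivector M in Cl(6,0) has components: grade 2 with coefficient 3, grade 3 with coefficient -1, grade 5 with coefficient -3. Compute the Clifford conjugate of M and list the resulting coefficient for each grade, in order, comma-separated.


Clifford conjugate sign for grade k: (-1)^(k(k+1)/2)
Grade 2: (-1)^(2*3/2) = (-1)^3 = -1, coeff 3 -> -3
Grade 3: (-1)^(3*4/2) = (-1)^6 = 1, coeff -1 -> -1
Grade 5: (-1)^(5*6/2) = (-1)^15 = -1, coeff -3 -> 3
Conjugated coefficients: -3, -1, 3


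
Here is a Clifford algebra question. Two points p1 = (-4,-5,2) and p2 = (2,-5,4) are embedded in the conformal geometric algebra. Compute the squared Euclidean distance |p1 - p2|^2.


p1 - p2 = (-6, 0, -2)
|p1 - p2|^2 = (-6)^2 + 0^2 + (-2)^2
= 36 + 0 + 4
= 40


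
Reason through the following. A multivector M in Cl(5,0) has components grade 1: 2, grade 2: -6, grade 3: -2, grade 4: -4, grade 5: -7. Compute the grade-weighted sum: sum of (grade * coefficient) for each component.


Grade-weighted sum = sum of grade_k * coefficient_k
1*2 = 2
2*(-6) = -12
3*(-2) = -6
4*(-4) = -16
5*(-7) = -35
Total = 2 + (-12) + (-6) + (-16) + (-35) = -67


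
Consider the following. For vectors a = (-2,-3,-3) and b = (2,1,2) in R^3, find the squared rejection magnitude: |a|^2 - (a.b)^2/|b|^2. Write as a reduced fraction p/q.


|a|^2 = (-2)^2 + (-3)^2 + (-3)^2 = 22
|b|^2 = 2^2 + 1^2 + 2^2 = 9
a . b = (-2)*2 + (-3)*1 + (-3)*2 = -13
(a.b)^2 = (-13)^2 = 169
|rej|^2 = 22 - 169/9
= (198 - 169)/9
= 29/9
In lowest terms: 29/9


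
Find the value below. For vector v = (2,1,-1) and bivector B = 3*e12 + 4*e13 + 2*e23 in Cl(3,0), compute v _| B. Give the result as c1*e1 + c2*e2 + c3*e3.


Left contraction v _| B = <vB>_1 (grade-1 part of the geometric product vB).
Using e1_|e12 = e2, e2_|e12 = -e1, e1_|e13 = e3, e3_|e13 = -e1, e2_|e23 = e3, e3_|e23 = -e2:
e1 coeff: -v2*b12 - v3*b13 = -(1)*(3) - (-1)*(4) = 1
e2 coeff: v1*b12 - v3*b23 = (2)*(3) - (-1)*(2) = 8
e3 coeff: v1*b13 + v2*b23 = (2)*(4) + (1)*(2) = 10
v _| B = 1*e1 + 8*e2 + 10*e3


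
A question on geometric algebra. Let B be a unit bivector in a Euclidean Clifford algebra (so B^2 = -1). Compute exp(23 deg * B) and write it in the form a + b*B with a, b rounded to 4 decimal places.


For a unit bivector B with B^2 = -1, the exponential series gives
e^(theta*B) = cos(theta) + sin(theta)*B (the GA analogue of Euler's formula).
theta = 23 degrees = 0.401426 rad
cos(23 deg) = 0.9205
sin(23 deg) = 0.3907
exp(theta*B) = 0.9205 + 0.3907*B


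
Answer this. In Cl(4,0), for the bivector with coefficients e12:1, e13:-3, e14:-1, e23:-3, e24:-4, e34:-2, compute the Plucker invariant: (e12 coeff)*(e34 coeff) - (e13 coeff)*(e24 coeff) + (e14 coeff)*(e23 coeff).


Plucker relation: af - be + cd
a*f = 1*(-2) = -2
b*e = (-3)*(-4) = 12
c*d = (-1)*(-3) = 3
af - be + cd = -2 - 12 + 3
= -11


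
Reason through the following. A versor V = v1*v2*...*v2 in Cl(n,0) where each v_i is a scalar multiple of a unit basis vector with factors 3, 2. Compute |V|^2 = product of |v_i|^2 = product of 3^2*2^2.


Each vector v_i has |v_i|^2 = s_i^2
Squared scales: 3^2 = 9, 2^2 = 4
|V|^2 = 9 * 4
= 36
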